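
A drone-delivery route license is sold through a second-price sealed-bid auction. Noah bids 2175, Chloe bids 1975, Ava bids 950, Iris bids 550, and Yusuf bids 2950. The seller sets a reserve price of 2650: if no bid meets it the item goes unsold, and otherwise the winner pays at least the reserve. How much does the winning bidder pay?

Ranking the bids: Yusuf 2950; Noah 2175; Chloe 1975; Ava 950; Iris 550.
Yusuf has the highest bid, so Yusuf wins.
The second-highest bid is 2175, but the reserve 2650 is higher, so the price is the reserve.

The winner pays 2650.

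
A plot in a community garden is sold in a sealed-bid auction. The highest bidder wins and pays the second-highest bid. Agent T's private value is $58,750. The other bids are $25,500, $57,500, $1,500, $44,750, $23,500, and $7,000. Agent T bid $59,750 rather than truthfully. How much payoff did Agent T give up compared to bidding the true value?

The highest competing bid is $57,500.
Bidding truthfully at $58,750: Agent T has the top bid, wins, and pays the second-highest bid $57,500. Payoff = $58,750 − $57,500 = $1,250.
Bidding $59,750: Agent T has the top bid, wins, and pays the second-highest bid $57,500. Payoff = $58,750 − $57,500 = $1,250.
Regret = truthful payoff − actual payoff = $1,250 − $1,250 = $0.
The bid only affects whether you win, not the price — here both bids land on the same side of the top rival bid, so the deviation is payoff-neutral.

Payoff forgone: $0.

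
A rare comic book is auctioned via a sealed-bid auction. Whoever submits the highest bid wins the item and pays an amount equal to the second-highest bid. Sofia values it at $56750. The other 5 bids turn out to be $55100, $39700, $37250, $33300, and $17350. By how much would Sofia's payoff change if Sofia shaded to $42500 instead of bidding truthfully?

-$1650

The highest competing bid is $55100.
Bidding truthfully at $56750: Sofia has the top bid, wins, and pays the second-highest bid $55100. Payoff = $56750 − $55100 = $1650.
Bidding $42500: the top bid is $55100 (a rival), so Sofia loses. Payoff = $0.
Change = $0 − $1650 = -$1650.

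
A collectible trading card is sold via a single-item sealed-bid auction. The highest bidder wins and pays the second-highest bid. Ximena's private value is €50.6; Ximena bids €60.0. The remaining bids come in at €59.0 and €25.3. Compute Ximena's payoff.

Highest competing bid: €59.0.
Ximena's bid €60.0 is the highest overall, so Ximena wins and pays the second-highest bid, €59.0.
Payoff = value − price = €50.6 − €59.0 = -€8.4.
Overbidding won the item at a price above value — truthful bidding would have avoided this loss.

-€8.4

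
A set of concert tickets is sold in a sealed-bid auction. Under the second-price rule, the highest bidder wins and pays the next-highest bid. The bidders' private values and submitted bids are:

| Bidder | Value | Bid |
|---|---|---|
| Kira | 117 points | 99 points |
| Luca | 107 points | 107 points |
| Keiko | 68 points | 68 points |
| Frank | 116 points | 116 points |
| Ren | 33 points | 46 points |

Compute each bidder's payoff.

Payoffs: Kira 0 points, Luca 0 points, Keiko 0 points, Frank 9 points, Ren 0 points.

Ranking the bids: Frank 116 points > Luca 107 points > Kira 99 points > Keiko 68 points > Ren 46 points.
Frank has the top bid and wins; the price is the second-highest bid, 107 points.
Frank's payoff = 116 points − 107 points = 9 points. All other bidders lose, so their payoff is 0.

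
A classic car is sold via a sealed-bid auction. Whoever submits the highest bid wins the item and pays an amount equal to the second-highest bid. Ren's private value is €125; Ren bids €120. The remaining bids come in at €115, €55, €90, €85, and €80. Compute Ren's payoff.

Payoff = €10.

Highest competing bid: €115.
Ren's bid €120 is the highest overall, so Ren wins and pays the second-highest bid, €115.
Payoff = value − price = €125 − €115 = €10.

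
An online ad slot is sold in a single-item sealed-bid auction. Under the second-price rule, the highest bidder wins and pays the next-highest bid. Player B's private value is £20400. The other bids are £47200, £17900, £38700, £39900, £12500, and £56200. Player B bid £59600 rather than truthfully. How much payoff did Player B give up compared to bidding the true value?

The highest competing bid is £56200.
Bidding truthfully at £20400: the top bid is £56200 (a rival), so Player B loses. Payoff = £0.
Bidding £59600: Player B has the top bid, wins, and pays the second-highest bid £56200. Payoff = £20400 − £56200 = -£35800.
Regret = truthful payoff − actual payoff = £0 − -£35800 = £35800.
Deviating from a truthful bid can only lose payoff in a second-price auction — never gain.

Payoff forgone: £35800.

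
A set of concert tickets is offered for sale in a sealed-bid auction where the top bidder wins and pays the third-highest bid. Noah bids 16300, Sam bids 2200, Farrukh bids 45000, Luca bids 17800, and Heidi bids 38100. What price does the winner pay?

The winner pays 17800.

Bids in descending order: Farrukh 45000; Heidi 38100; Luca 17800; Noah 16300; Sam 2200.
Farrukh is the highest bidder, so Farrukh wins.
Under the third-price rule, the price is the third-highest bid: 17800.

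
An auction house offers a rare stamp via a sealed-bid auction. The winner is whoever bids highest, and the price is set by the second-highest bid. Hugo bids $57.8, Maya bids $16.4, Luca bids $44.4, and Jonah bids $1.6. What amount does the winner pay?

$44.4

Bids in descending order: Hugo $57.8; Luca $44.4; Maya $16.4; Jonah $1.6.
Hugo has the highest bid, so Hugo wins.
The second-highest bid is $44.4, so that is what Hugo pays.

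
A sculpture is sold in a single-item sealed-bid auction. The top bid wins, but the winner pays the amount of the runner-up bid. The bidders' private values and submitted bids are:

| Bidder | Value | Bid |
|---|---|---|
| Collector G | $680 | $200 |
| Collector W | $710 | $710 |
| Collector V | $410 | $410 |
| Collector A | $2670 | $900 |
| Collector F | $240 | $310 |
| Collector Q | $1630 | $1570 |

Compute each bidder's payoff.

Bids in descending order: Collector Q $1570, then Collector A $900, then Collector W $710, then Collector V $410, then Collector F $310, then Collector G $200.
Collector Q has the top bid and wins; the price is the second-highest bid, $900.
Collector Q's payoff = $1630 − $900 = $730. All other bidders lose, so their payoff is 0.

Collector G $0, Collector W $0, Collector V $0, Collector A $0, Collector F $0, Collector Q $730.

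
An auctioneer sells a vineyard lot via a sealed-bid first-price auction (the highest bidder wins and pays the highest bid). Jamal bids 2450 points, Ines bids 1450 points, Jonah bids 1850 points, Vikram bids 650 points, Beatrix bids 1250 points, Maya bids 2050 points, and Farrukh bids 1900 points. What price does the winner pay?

Ordered from highest: Jamal 2450 points, then Maya 2050 points, then Farrukh 1900 points, then Jonah 1850 points, then Ines 1450 points, then Beatrix 1250 points, then Vikram 650 points.
Jamal is the highest bidder, so Jamal wins.
Under the first-price rule, the price is the highest bid: 2450 points.

2450 points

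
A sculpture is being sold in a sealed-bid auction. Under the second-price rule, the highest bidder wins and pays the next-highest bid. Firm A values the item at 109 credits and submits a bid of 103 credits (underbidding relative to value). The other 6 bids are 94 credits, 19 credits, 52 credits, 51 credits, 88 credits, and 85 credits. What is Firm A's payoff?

15 credits

Highest competing bid: 94 credits.
Firm A's bid 103 credits is the highest overall, so Firm A wins and pays the second-highest bid, 94 credits.
Payoff = value − price = 109 credits − 94 credits = 15 credits.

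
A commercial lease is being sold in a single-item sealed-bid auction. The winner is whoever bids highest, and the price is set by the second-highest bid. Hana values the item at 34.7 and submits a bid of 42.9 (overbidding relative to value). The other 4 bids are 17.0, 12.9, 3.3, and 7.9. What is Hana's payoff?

Hana's payoff: 17.7.

Highest competing bid: 17.0.
Hana's bid 42.9 is the highest overall, so Hana wins and pays the second-highest bid, 17.0.
Payoff = value − price = 34.7 − 17.0 = 17.7.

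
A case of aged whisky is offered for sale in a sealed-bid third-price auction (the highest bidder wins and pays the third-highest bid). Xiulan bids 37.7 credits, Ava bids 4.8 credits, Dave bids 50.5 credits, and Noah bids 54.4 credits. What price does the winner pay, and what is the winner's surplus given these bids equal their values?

Price 37.7 credits; surplus 16.7 credits.

Ordered from highest: Noah 54.4 credits, then Dave 50.5 credits, then Xiulan 37.7 credits, then Ava 4.8 credits.
Noah is the highest bidder, so Noah wins.
Under the third-price rule, the price is the third-highest bid: 37.7 credits.
Surplus = 54.4 credits − 37.7 credits = 16.7 credits.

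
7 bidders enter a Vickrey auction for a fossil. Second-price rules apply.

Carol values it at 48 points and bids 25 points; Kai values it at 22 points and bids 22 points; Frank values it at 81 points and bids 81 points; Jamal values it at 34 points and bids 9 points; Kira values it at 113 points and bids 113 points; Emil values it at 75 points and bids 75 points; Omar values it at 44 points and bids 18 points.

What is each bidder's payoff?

Bids in descending order: Kira 113 points > Frank 81 points > Emil 75 points > Carol 25 points > Kai 22 points > Omar 18 points > Jamal 9 points.
Kira has the top bid and wins; the price is the second-highest bid, 81 points.
Kira's payoff = 113 points − 81 points = 32 points. All other bidders lose, so their payoff is 0.

Payoffs: Carol 0 points, Kai 0 points, Frank 0 points, Jamal 0 points, Kira 32 points, Emil 0 points, Omar 0 points.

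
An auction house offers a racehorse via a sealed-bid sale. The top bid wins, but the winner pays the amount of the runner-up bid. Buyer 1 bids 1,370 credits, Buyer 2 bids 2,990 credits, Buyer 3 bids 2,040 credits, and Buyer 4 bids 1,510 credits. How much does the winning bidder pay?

Price paid: 2,040 credits.

Ordered from highest: Buyer 2 2,990 credits; Buyer 3 2,040 credits; Buyer 4 1,510 credits; Buyer 1 1,370 credits.
Buyer 2 has the highest bid, so Buyer 2 wins.
The second-highest bid is 2,040 credits, so that is what Buyer 2 pays.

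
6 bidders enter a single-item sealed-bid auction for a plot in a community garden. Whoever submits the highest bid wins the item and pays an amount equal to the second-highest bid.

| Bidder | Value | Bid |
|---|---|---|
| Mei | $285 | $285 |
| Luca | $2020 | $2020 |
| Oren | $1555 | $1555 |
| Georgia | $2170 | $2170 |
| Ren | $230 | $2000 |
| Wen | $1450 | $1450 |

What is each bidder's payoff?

Bids in descending order: Georgia $2170; Luca $2020; Ren $2000; Oren $1555; Wen $1450; Mei $285.
Georgia has the top bid and wins; the price is the second-highest bid, $2020.
Georgia's payoff = $2170 − $2020 = $150. All other bidders lose, so their payoff is 0.

Mei $0, Luca $0, Oren $0, Georgia $150, Ren $0, Wen $0.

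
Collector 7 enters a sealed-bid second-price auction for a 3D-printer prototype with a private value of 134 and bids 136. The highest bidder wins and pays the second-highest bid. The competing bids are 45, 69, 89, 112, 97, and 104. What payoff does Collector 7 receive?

Highest competing bid: 112.
Collector 7's bid 136 is the highest overall, so Collector 7 wins and pays the second-highest bid, 112.
Payoff = value − price = 134 − 112 = 22.

Payoff = 22.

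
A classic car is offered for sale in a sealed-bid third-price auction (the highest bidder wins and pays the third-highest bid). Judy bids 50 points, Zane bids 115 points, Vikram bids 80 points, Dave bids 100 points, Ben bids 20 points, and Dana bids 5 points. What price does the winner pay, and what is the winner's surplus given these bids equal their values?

The winner pays 80 points for a surplus of 35 points.

Ranking the bids: Zane 115 points; Dave 100 points; Vikram 80 points; Judy 50 points; Ben 20 points; Dana 5 points.
Zane is the highest bidder, so Zane wins.
Under the third-price rule, the price is the third-highest bid: 80 points.
Surplus = 115 points − 80 points = 35 points.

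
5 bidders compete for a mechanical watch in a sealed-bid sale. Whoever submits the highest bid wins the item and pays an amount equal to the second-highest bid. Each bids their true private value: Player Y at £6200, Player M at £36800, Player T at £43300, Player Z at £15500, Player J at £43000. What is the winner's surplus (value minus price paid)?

Bids in descending order: Player T £43300, then Player J £43000, then Player M £36800, then Player Z £15500, then Player Y £6200.
Player T wins with the top bid and pays the second-highest, £43000.
Surplus = £43300 − £43000 = £300.

Winner's surplus: £300.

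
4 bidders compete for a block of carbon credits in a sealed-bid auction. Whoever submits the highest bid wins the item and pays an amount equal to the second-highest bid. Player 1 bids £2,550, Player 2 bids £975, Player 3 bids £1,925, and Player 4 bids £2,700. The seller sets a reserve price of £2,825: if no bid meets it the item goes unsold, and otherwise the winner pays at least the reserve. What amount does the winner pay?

Ordered from highest: Player 4 £2,700 > Player 1 £2,550 > Player 3 £1,925 > Player 2 £975.
The top bid £2,700 is below the reserve £2,825, so the item goes unsold and nothing is paid.

unsold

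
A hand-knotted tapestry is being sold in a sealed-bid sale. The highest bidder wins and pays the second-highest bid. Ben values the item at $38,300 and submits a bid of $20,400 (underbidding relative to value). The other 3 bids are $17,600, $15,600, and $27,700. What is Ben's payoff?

Highest competing bid: $27,700.
Ben's bid $20,400 is not the highest, so Ben loses, pays nothing, and earns zero payoff.

Payoff = $0.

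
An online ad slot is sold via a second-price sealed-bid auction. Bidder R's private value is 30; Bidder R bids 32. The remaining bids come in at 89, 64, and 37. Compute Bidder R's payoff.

Highest competing bid: 89.
Bidder R's bid 32 is not the highest, so Bidder R loses, pays nothing, and earns zero payoff.

Payoff = 0.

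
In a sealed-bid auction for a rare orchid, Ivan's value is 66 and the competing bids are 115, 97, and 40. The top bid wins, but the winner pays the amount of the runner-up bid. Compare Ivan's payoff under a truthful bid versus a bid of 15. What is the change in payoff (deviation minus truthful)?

The highest competing bid is 115.
Bidding truthfully at 66: the top bid is 115 (a rival), so Ivan loses. Payoff = 0.
Bidding 15: the top bid is 115 (a rival), so Ivan loses. Payoff = 0.
Change = 0 − 0 = 0.

Payoff change: 0.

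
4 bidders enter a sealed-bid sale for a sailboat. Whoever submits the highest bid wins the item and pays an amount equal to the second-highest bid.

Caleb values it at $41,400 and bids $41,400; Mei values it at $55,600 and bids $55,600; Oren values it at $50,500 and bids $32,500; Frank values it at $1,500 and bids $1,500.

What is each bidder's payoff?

Caleb $0, Mei $14,200, Oren $0, Frank $0.

Ordered from highest: Mei $55,600 > Caleb $41,400 > Oren $32,500 > Frank $1,500.
Mei has the top bid and wins; the price is the second-highest bid, $41,400.
Mei's payoff = $55,600 − $41,400 = $14,200. All other bidders lose, so their payoff is 0.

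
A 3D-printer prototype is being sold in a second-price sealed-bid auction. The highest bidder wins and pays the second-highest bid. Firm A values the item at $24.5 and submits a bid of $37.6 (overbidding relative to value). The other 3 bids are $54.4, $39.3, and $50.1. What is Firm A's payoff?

$0.0

Highest competing bid: $54.4.
Firm A's bid $37.6 is not the highest, so Firm A loses, pays nothing, and earns zero payoff.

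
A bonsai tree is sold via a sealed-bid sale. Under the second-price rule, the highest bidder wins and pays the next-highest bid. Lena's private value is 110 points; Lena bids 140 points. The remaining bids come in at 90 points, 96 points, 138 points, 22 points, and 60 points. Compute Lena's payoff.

Lena's payoff: -28 points.

Highest competing bid: 138 points.
Lena's bid 140 points is the highest overall, so Lena wins and pays the second-highest bid, 138 points.
Payoff = value − price = 110 points − 138 points = -28 points.
Overbidding won the item at a price above value — truthful bidding would have avoided this loss.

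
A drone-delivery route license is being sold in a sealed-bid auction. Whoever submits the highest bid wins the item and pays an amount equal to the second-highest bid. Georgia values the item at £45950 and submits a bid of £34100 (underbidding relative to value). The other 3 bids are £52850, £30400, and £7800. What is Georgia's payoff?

Highest competing bid: £52850.
Georgia's bid £34100 is not the highest, so Georgia loses, pays nothing, and earns zero payoff.

Payoff = £0.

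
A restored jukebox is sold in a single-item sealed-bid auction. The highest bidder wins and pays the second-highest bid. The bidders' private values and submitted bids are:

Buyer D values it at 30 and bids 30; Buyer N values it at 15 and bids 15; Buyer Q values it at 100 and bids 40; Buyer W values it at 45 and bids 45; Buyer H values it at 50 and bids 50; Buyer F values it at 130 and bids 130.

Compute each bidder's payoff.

Bids in descending order: Buyer F 130 > Buyer H 50 > Buyer W 45 > Buyer Q 40 > Buyer D 30 > Buyer N 15.
Buyer F has the top bid and wins; the price is the second-highest bid, 50.
Buyer F's payoff = 130 − 50 = 80. All other bidders lose, so their payoff is 0.

Buyer D 0, Buyer N 0, Buyer Q 0, Buyer W 0, Buyer H 0, Buyer F 80.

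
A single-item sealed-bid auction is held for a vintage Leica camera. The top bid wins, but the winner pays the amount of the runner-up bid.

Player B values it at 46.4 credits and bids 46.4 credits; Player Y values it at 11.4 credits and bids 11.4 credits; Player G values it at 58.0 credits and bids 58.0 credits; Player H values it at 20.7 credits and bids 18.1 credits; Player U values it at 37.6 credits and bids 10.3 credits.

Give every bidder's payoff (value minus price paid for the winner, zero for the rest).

Bids in descending order: Player G 58.0 credits; Player B 46.4 credits; Player H 18.1 credits; Player Y 11.4 credits; Player U 10.3 credits.
Player G has the top bid and wins; the price is the second-highest bid, 46.4 credits.
Player G's payoff = 58.0 credits − 46.4 credits = 11.6 credits. All other bidders lose, so their payoff is 0.

Player B 0.0 credits, Player Y 0.0 credits, Player G 11.6 credits, Player H 0.0 credits, Player U 0.0 credits.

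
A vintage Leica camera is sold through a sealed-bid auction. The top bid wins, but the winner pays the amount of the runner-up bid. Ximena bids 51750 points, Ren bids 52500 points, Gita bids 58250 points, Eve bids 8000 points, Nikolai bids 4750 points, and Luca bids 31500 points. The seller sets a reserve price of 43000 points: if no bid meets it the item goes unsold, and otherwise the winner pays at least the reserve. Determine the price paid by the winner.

Ordered from highest: Gita 58250 points > Ren 52500 points > Ximena 51750 points > Luca 31500 points > Eve 8000 points > Nikolai 4750 points.
Gita has the highest bid, so Gita wins.
The second-highest bid is 52500 points, which exceeds the reserve, so that sets the price.

52500 points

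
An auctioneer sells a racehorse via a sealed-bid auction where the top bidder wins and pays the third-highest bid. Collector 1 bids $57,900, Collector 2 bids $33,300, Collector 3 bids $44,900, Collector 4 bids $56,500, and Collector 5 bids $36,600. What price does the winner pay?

The winner pays $44,900.

Bids in descending order: Collector 1 $57,900; Collector 4 $56,500; Collector 3 $44,900; Collector 5 $36,600; Collector 2 $33,300.
Collector 1 is the highest bidder, so Collector 1 wins.
Under the third-price rule, the price is the third-highest bid: $44,900.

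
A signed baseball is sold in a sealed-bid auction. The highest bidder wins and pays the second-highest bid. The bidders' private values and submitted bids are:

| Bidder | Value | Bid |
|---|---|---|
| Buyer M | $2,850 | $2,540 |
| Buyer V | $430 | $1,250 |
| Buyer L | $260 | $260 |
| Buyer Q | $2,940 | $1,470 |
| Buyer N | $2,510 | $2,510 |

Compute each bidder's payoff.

Sorted high to low: Buyer M $2,540 > Buyer N $2,510 > Buyer Q $1,470 > Buyer V $1,250 > Buyer L $260.
Buyer M has the top bid and wins; the price is the second-highest bid, $2,510.
Buyer M's payoff = $2,850 − $2,510 = $340. All other bidders lose, so their payoff is 0.

Payoffs: Buyer M $340, Buyer V $0, Buyer L $0, Buyer Q $0, Buyer N $0.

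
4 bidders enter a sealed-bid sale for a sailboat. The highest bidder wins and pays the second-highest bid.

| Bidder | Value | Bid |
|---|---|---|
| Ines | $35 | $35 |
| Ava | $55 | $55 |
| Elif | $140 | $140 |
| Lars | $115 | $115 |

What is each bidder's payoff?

Ordered from highest: Elif $140; Lars $115; Ava $55; Ines $35.
Elif has the top bid and wins; the price is the second-highest bid, $115.
Elif's payoff = $140 − $115 = $25. All other bidders lose, so their payoff is 0.

Payoffs: Ines $0, Ava $0, Elif $25, Lars $0.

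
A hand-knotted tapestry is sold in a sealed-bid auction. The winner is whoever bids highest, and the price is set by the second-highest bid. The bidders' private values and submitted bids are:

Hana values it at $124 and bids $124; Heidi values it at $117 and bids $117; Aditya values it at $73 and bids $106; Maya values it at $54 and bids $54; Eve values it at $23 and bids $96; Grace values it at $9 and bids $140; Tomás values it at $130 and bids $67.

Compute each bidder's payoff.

Bids in descending order: Grace $140; Hana $124; Heidi $117; Aditya $106; Eve $96; Tomás $67; Maya $54.
Grace has the top bid and wins; the price is the second-highest bid, $124.
Grace's payoff = $9 − $124 = -$115. All other bidders lose, so their payoff is 0.

Hana $0, Heidi $0, Aditya $0, Maya $0, Eve $0, Grace -$115, Tomás $0.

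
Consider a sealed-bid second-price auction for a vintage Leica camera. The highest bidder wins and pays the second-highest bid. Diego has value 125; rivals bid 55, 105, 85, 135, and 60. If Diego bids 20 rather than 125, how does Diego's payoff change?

The highest competing bid is 135.
Bidding truthfully at 125: the top bid is 135 (a rival), so Diego loses. Payoff = 0.
Bidding 20: the top bid is 135 (a rival), so Diego loses. Payoff = 0.
Change = 0 − 0 = 0.

Change in payoff: 0.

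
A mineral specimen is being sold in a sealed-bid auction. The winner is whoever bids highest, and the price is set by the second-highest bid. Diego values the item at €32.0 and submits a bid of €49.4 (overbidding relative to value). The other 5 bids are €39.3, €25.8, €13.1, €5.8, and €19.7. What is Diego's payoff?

-€7.3

Highest competing bid: €39.3.
Diego's bid €49.4 is the highest overall, so Diego wins and pays the second-highest bid, €39.3.
Payoff = value − price = €32.0 − €39.3 = -€7.3.
Overbidding won the item at a price above value — truthful bidding would have avoided this loss.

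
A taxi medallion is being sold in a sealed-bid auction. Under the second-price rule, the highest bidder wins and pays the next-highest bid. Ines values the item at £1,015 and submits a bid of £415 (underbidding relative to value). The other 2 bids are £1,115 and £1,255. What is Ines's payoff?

Ines's payoff: £0.

Highest competing bid: £1,255.
Ines's bid £415 is not the highest, so Ines loses, pays nothing, and earns zero payoff.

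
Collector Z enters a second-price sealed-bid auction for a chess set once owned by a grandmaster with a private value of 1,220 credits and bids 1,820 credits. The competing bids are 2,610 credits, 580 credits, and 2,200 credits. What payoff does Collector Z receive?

Highest competing bid: 2,610 credits.
Collector Z's bid 1,820 credits is not the highest, so Collector Z loses, pays nothing, and earns zero payoff.

Collector Z's payoff: 0 credits.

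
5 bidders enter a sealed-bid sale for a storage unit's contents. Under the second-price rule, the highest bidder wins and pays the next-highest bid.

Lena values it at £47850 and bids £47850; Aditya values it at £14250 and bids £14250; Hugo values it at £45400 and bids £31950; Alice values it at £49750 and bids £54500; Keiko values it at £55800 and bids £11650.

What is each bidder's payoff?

Lena £0, Aditya £0, Hugo £0, Alice £1900, Keiko £0.

Bids in descending order: Alice £54500, then Lena £47850, then Hugo £31950, then Aditya £14250, then Keiko £11650.
Alice has the top bid and wins; the price is the second-highest bid, £47850.
Alice's payoff = £49750 − £47850 = £1900. All other bidders lose, so their payoff is 0.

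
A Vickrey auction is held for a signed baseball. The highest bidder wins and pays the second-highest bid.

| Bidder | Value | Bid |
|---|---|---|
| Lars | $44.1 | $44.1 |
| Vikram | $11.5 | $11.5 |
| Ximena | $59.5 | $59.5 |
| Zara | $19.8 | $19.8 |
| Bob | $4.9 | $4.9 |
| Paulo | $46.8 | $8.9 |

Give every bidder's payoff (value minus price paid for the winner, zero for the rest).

Lars $0.0, Vikram $0.0, Ximena $15.4, Zara $0.0, Bob $0.0, Paulo $0.0.

Ordered from highest: Ximena $59.5 > Lars $44.1 > Zara $19.8 > Vikram $11.5 > Paulo $8.9 > Bob $4.9.
Ximena has the top bid and wins; the price is the second-highest bid, $44.1.
Ximena's payoff = $59.5 − $44.1 = $15.4. All other bidders lose, so their payoff is 0.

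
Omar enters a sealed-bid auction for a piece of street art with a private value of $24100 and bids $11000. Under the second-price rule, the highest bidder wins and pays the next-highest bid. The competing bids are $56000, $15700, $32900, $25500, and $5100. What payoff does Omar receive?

Highest competing bid: $56000.
Omar's bid $11000 is not the highest, so Omar loses, pays nothing, and earns zero payoff.

Omar's payoff: $0.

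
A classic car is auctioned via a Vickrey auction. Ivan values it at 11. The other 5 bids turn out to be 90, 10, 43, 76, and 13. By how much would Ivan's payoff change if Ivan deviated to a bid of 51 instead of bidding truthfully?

Change in payoff: 0.

The highest competing bid is 90.
Bidding truthfully at 11: the top bid is 90 (a rival), so Ivan loses. Payoff = 0.
Bidding 51: the top bid is 90 (a rival), so Ivan loses. Payoff = 0.
Change = 0 − 0 = 0.
The bid only affects whether you win, not the price — here both bids land on the same side of the top rival bid, so the deviation is payoff-neutral.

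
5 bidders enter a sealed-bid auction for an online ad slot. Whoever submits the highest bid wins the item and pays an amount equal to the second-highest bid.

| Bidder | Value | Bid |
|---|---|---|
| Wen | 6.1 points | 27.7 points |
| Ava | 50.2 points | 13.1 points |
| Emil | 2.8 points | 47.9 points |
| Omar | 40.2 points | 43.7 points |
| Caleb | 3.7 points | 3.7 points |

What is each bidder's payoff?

Sorted high to low: Emil 47.9 points, then Omar 43.7 points, then Wen 27.7 points, then Ava 13.1 points, then Caleb 3.7 points.
Emil has the top bid and wins; the price is the second-highest bid, 43.7 points.
Emil's payoff = 2.8 points − 43.7 points = -40.9 points. All other bidders lose, so their payoff is 0.

Payoffs: Wen 0.0 points, Ava 0.0 points, Emil -40.9 points, Omar 0.0 points, Caleb 0.0 points.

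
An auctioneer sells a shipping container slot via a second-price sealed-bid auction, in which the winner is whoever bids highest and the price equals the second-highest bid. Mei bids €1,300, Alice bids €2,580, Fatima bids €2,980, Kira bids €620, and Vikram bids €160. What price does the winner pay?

The winner pays €2,580.

Bids in descending order: Fatima €2,980; Alice €2,580; Mei €1,300; Kira €620; Vikram €160.
Fatima is the highest bidder, so Fatima wins.
Under the second-price rule, the price is the second-highest bid: €2,580.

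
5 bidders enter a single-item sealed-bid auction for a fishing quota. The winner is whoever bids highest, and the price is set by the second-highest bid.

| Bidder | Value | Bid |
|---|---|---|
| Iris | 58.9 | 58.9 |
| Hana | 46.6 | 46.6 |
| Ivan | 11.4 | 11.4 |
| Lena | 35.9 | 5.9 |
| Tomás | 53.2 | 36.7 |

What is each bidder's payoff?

Iris 12.3, Hana 0.0, Ivan 0.0, Lena 0.0, Tomás 0.0.

Sorted high to low: Iris 58.9; Hana 46.6; Tomás 36.7; Ivan 11.4; Lena 5.9.
Iris has the top bid and wins; the price is the second-highest bid, 46.6.
Iris's payoff = 58.9 − 46.6 = 12.3. All other bidders lose, so their payoff is 0.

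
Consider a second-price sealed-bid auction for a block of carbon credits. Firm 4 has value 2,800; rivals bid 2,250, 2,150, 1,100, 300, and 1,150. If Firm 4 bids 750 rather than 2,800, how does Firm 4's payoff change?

The highest competing bid is 2,250.
Bidding truthfully at 2,800: Firm 4 has the top bid, wins, and pays the second-highest bid 2,250. Payoff = 2,800 − 2,250 = 550.
Bidding 750: the top bid is 2,250 (a rival), so Firm 4 loses. Payoff = 0.
Change = 0 − 550 = -550.

Change in payoff: -550.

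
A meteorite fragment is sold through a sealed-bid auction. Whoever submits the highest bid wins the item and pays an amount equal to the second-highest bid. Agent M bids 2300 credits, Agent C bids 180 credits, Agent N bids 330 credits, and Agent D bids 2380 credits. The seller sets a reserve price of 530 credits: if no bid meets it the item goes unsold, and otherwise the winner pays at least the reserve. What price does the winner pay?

Ordered from highest: Agent D 2380 credits; Agent M 2300 credits; Agent N 330 credits; Agent C 180 credits.
Agent D has the highest bid, so Agent D wins.
The second-highest bid is 2300 credits, which exceeds the reserve, so that sets the price.

Price paid: 2300 credits.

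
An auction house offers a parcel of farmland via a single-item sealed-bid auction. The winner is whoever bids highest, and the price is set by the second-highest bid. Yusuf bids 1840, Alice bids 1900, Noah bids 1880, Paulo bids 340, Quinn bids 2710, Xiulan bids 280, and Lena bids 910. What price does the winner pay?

Ordered from highest: Quinn 2710; Alice 1900; Noah 1880; Yusuf 1840; Lena 910; Paulo 340; Xiulan 280.
Quinn has the highest bid, so Quinn wins.
The second-highest bid is 1900, so that is what Quinn pays.

1900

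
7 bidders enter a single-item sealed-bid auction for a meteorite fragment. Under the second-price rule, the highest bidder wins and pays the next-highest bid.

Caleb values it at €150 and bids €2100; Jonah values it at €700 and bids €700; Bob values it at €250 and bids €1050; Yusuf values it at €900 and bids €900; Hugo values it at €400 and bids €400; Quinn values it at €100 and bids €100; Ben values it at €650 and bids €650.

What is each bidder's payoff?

Payoffs: Caleb -€900, Jonah €0, Bob €0, Yusuf €0, Hugo €0, Quinn €0, Ben €0.

Ordered from highest: Caleb €2100 > Bob €1050 > Yusuf €900 > Jonah €700 > Ben €650 > Hugo €400 > Quinn €100.
Caleb has the top bid and wins; the price is the second-highest bid, €1050.
Caleb's payoff = €150 − €1050 = -€900. All other bidders lose, so their payoff is 0.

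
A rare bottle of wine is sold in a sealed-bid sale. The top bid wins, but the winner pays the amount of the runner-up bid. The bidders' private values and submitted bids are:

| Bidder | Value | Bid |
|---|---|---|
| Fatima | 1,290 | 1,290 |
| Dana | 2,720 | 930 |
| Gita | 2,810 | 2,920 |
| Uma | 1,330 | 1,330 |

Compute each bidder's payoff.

Ordered from highest: Gita 2,920, then Uma 1,330, then Fatima 1,290, then Dana 930.
Gita has the top bid and wins; the price is the second-highest bid, 1,330.
Gita's payoff = 2,810 − 1,330 = 1,480. All other bidders lose, so their payoff is 0.

Fatima 0, Dana 0, Gita 1,480, Uma 0.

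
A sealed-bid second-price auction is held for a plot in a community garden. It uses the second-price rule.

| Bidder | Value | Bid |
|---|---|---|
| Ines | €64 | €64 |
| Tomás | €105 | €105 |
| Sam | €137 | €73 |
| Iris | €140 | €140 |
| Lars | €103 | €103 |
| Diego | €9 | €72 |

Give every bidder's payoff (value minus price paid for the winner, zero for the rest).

Ordered from highest: Iris €140 > Tomás €105 > Lars €103 > Sam €73 > Diego €72 > Ines €64.
Iris has the top bid and wins; the price is the second-highest bid, €105.
Iris's payoff = €140 − €105 = €35. All other bidders lose, so their payoff is 0.

Payoffs: Ines €0, Tomás €0, Sam €0, Iris €35, Lars €0, Diego €0.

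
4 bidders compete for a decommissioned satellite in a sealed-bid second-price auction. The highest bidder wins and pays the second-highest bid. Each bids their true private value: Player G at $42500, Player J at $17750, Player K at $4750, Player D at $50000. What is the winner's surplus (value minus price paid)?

Sorted high to low: Player D $50000 > Player G $42500 > Player J $17750 > Player K $4750.
Player D wins with the top bid and pays the second-highest, $42500.
Surplus = $50000 − $42500 = $7500.

Winner's surplus: $7500.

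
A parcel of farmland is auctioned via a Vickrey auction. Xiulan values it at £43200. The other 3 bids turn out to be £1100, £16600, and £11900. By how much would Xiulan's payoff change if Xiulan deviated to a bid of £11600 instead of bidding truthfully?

Change in payoff: -£26600.

The highest competing bid is £16600.
Bidding truthfully at £43200: Xiulan has the top bid, wins, and pays the second-highest bid £16600. Payoff = £43200 − £16600 = £26600.
Bidding £11600: the top bid is £16600 (a rival), so Xiulan loses. Payoff = £0.
Change = £0 − £26600 = -£26600.
This is the dominant-strategy logic: truthful bidding weakly beats any alternative.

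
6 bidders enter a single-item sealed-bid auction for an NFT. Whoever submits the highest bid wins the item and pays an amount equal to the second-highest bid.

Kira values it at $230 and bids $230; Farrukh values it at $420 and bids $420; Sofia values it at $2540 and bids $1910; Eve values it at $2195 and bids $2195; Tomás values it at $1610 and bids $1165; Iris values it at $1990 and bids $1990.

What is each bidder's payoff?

Kira $0, Farrukh $0, Sofia $0, Eve $205, Tomás $0, Iris $0.

Sorted high to low: Eve $2195 > Iris $1990 > Sofia $1910 > Tomás $1165 > Farrukh $420 > Kira $230.
Eve has the top bid and wins; the price is the second-highest bid, $1990.
Eve's payoff = $2195 − $1990 = $205. All other bidders lose, so their payoff is 0.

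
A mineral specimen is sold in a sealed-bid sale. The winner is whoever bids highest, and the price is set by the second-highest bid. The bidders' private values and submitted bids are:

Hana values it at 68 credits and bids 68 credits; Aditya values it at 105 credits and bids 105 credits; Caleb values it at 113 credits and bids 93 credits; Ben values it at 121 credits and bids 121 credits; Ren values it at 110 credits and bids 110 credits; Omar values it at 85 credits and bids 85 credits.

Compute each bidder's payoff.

Bids in descending order: Ben 121 credits; Ren 110 credits; Aditya 105 credits; Caleb 93 credits; Omar 85 credits; Hana 68 credits.
Ben has the top bid and wins; the price is the second-highest bid, 110 credits.
Ben's payoff = 121 credits − 110 credits = 11 credits. All other bidders lose, so their payoff is 0.

Hana 0 credits, Aditya 0 credits, Caleb 0 credits, Ben 11 credits, Ren 0 credits, Omar 0 credits.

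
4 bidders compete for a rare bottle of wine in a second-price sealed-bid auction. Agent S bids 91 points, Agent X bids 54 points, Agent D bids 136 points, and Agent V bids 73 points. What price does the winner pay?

Sorted high to low: Agent D 136 points > Agent S 91 points > Agent V 73 points > Agent X 54 points.
Agent D has the highest bid, so Agent D wins.
The second-highest bid is 91 points, so that is what Agent D pays.

Price paid: 91 points.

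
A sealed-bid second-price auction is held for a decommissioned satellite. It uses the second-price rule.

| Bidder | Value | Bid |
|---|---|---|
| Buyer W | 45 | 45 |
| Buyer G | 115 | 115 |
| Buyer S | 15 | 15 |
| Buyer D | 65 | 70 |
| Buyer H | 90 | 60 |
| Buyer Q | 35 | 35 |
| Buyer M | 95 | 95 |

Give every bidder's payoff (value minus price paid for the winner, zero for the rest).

Ranking the bids: Buyer G 115 > Buyer M 95 > Buyer D 70 > Buyer H 60 > Buyer W 45 > Buyer Q 35 > Buyer S 15.
Buyer G has the top bid and wins; the price is the second-highest bid, 95.
Buyer G's payoff = 115 − 95 = 20. All other bidders lose, so their payoff is 0.

Buyer W 0, Buyer G 20, Buyer S 0, Buyer D 0, Buyer H 0, Buyer Q 0, Buyer M 0.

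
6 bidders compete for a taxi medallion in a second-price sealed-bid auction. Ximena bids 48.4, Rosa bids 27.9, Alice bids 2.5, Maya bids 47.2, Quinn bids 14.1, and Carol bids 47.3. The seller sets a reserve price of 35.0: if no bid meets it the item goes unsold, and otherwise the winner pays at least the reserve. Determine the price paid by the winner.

Bids in descending order: Ximena 48.4; Carol 47.3; Maya 47.2; Rosa 27.9; Quinn 14.1; Alice 2.5.
Ximena has the highest bid, so Ximena wins.
The second-highest bid is 47.3, which exceeds the reserve, so that sets the price.

The winner pays 47.3.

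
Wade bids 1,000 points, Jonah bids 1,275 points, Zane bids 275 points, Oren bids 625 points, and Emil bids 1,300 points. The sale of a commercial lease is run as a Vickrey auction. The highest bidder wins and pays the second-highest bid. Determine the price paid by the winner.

1,275 points

Ordered from highest: Emil 1,300 points, then Jonah 1,275 points, then Wade 1,000 points, then Oren 625 points, then Zane 275 points.
Emil has the highest bid, so Emil wins.
The second-highest bid is 1,275 points, so that is what Emil pays.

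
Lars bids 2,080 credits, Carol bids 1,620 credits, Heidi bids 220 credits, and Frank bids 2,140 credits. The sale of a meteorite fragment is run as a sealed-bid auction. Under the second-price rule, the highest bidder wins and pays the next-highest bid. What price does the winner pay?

2,080 credits

Ranking the bids: Frank 2,140 credits, then Lars 2,080 credits, then Carol 1,620 credits, then Heidi 220 credits.
Frank has the highest bid, so Frank wins.
The second-highest bid is 2,080 credits, so that is what Frank pays.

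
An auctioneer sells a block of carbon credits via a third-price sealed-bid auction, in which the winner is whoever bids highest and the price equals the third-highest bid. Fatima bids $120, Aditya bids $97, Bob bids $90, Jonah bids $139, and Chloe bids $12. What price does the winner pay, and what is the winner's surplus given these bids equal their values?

Price $97; surplus $42.

Ordered from highest: Jonah $139, then Fatima $120, then Aditya $97, then Bob $90, then Chloe $12.
Jonah is the highest bidder, so Jonah wins.
Under the third-price rule, the price is the third-highest bid: $97.
Surplus = $139 − $97 = $42.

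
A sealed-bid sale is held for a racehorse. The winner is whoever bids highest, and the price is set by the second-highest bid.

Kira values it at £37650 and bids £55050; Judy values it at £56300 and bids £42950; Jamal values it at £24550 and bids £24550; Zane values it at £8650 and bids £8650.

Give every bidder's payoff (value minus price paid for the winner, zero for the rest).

Bids in descending order: Kira £55050, then Judy £42950, then Jamal £24550, then Zane £8650.
Kira has the top bid and wins; the price is the second-highest bid, £42950.
Kira's payoff = £37650 − £42950 = -£5300. All other bidders lose, so their payoff is 0.

Payoffs: Kira -£5300, Judy £0, Jamal £0, Zane £0.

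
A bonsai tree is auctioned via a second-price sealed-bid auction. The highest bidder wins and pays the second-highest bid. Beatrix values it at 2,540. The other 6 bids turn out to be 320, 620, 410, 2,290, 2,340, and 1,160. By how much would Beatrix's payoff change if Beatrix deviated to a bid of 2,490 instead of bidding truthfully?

Change in payoff: 0.

The highest competing bid is 2,340.
Bidding truthfully at 2,540: Beatrix has the top bid, wins, and pays the second-highest bid 2,340. Payoff = 2,540 − 2,340 = 200.
Bidding 2,490: Beatrix has the top bid, wins, and pays the second-highest bid 2,340. Payoff = 2,540 − 2,340 = 200.
Change = 200 − 200 = 0.
The bid only affects whether you win, not the price — here both bids land on the same side of the top rival bid, so the deviation is payoff-neutral.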